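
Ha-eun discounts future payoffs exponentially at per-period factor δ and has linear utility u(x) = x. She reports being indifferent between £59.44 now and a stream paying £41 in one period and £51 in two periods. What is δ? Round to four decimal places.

The stream is worth 41δ + 51δ² today, so 41δ + 51δ² = 59.44.
Rearranged: 51δ² + 41δ − 59.44 = 0.
The positive root is δ = [−41 + √(41² + 4·51·59.44)] / (2·51) = (−41 + 117.502)/102 ≈ 0.7500.

δ ≈ 0.7500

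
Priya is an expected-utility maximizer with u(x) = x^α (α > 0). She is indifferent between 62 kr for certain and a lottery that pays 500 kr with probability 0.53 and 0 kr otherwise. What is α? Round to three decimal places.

α ≈ 0.304

EU(lottery) = 0.53·500^α + 0.47·0 = 0.53·500^α.
Equating: 62^α = 0.53·500^α, i.e. 0.1240^α = 0.53.
Take logs: α = ln 0.53 / ln(62/500) ≈ 0.30414.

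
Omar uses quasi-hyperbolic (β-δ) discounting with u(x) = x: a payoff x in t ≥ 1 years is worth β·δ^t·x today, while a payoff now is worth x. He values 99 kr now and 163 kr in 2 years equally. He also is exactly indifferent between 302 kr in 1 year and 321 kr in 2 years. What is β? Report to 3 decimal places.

β ≈ 0.686

Both payoffs in the second observation are in the future, so β drops out: δ^1·302 = δ^2·321 ⇒ δ = 302/321 = 0.94081.
Substituting δ into 99 = β·δ^2·163: β = 99/(144.275) ≈ 0.686.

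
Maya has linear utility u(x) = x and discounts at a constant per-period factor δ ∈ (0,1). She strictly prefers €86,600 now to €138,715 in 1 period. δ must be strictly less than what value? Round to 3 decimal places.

Under u(x) = x this choice says 86600 > δ·138715.
So δ < 86600/138715 = 0.62430.

δ < 0.624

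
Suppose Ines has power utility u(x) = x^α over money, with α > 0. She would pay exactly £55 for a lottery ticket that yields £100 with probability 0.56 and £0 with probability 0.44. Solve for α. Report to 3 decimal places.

α ≈ 0.970

The lottery's expected utility is 0.56·u(100) + 0.44·u(0) = 0.56·100^α (since u(0) = 0 for α > 0).
Setting u(55) equal to that: 55^α = 0.56·100^α ⇒ (55/100)^α = 0.56.
Taking logs: α·ln(55/100) = ln(0.56), so α = -0.579818 / -0.597837 ≈ 0.970.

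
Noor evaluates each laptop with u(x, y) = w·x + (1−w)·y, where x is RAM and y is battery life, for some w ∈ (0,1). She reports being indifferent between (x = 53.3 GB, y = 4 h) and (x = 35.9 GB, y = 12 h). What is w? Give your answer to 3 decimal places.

Indifference: w·53.3 + (1−w)·4 = w·35.9 + (1−w)·12.
w·(53.3−35.9) = (1−w)·(12−4), i.e. w·17.4 = (1−w)·8.
The marginal rate of substitution is 8/17.4, so w = 8/(17.4+8) = 0.315.

w = 0.315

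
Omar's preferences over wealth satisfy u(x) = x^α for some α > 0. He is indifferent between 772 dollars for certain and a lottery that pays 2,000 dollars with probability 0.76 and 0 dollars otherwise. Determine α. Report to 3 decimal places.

α ≈ 0.288

Since u(0) = 0, the lottery's EU is 0.76·2000^α.
Indifference: 772^α = 0.76·2000^α, so (772/2000)^α = 0.76.
Take logs: α = ln 0.76 / ln(772/2000) ≈ 0.28830.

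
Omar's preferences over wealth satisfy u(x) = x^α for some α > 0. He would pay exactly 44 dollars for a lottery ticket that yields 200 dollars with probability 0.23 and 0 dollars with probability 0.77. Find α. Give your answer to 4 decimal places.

The lottery's expected utility is 0.23·u(200) + 0.77·u(0) = 0.23·200^α (since u(0) = 0 for α > 0).
Equating: 44^α = 0.23·200^α, i.e. 0.2200^α = 0.23.
Taking logs: α·ln(44/200) = ln(0.23), so α = -1.4696760 / -1.5141277 ≈ 0.9706.

α ≈ 0.9706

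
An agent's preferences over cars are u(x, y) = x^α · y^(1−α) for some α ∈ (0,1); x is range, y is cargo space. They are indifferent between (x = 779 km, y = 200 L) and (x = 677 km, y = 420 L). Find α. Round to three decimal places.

Set the two utilities equal: 779^α·200^(1−α) = 677^α·420^(1−α).
Taking logs: α·ln 779 + (1−α)·ln 200 = α·ln 677 + (1−α)·ln 420, i.e. α·0.140340 = (1−α)·0.741937.
With A = 0.140340 and B = 0.741937: α·A = (1−α)·B, so α = B/(A+B) = 0.741937/0.882277 ≈ 0.841.

α ≈ 0.841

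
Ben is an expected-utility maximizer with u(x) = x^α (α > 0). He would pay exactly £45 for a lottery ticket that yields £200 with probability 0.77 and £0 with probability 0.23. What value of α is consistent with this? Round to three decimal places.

Since u(0) = 0, the lottery's EU is 0.77·200^α.
Indifference: 45^α = 0.77·200^α, so (45/200)^α = 0.77.
Taking logs: α·ln(45/200) = ln(0.77), so α = -0.261365 / -1.491655 ≈ 0.175.

α ≈ 0.175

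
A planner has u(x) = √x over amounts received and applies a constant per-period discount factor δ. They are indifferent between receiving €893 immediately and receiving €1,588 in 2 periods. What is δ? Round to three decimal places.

Indifference means u(893) = δ^2 · u(1588), so δ^2 = u(893)/u(1588).
With u(x) = √x: δ^2 = √893/√1588 = √(893/1588) = 0.74990.
Taking the square root: δ = 0.74990^(1/2) ≈ 0.866.

δ ≈ 0.866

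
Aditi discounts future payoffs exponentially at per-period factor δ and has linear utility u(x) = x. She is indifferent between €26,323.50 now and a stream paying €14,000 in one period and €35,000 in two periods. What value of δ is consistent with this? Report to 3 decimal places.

δ ≈ 0.690

Present value of the stream is 14000·δ + 35000·δ². Indifference gives 14000δ + 35000δ² = 26323.50.
So 35000δ² + 14000δ − 26323.50 = 0.
The positive root is δ = [−14000 + √(14000² + 4·35000·26323.50)] / (2·35000) = (−14000 + 62300.000)/70000 ≈ 0.690.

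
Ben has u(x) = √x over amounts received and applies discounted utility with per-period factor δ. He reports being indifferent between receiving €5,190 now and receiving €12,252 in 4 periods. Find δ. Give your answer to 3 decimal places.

δ ≈ 0.898

Indifference means u(5190) = δ^4 · u(12252), so δ^4 = u(5190)/u(12252).
Since u(x) = √x, δ^4 = √(5190/12252) = 0.65085.
Hence δ = (0.65085)^(1/4) = 0.89819.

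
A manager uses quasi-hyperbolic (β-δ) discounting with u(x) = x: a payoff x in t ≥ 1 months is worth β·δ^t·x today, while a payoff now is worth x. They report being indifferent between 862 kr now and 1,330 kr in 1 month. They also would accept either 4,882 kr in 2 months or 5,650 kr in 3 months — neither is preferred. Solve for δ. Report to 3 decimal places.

δ ≈ 0.864

From the later pair, β·δ^2·4882 = β·δ^3·5650; dividing through, δ = 4882/5650 = 0.86407.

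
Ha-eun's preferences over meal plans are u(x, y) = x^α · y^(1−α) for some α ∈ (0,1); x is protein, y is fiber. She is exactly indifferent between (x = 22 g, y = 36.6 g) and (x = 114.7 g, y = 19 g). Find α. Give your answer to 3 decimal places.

α ≈ 0.284

Set the two utilities equal: 22^α·36.6^(1−α) = 114.7^α·19^(1−α).
(22/114.7)^α = (19/36.6)^(1−α); take logs: α·ln(22/114.7) = (1−α)·ln(19/36.6), i.e. α·-1.651278 = (1−α)·-0.655609.
Thus α·(-2.306887) = -0.655609, so α = -0.655609/-2.306887 ≈ 0.284.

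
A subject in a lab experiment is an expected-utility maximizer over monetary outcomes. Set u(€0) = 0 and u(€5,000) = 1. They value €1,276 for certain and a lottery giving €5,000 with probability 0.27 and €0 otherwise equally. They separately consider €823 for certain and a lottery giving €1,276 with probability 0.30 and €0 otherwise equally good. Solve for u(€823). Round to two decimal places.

From the first indifference, u(€1,276) = 0.27·u(€5,000) + 0.73·u(€0) = 0.27·1 + 0.73·0 = 0.27.
Chaining: u(€823) = 0.30·0.27 + 0.70·0.00 = 0.0810.

0.08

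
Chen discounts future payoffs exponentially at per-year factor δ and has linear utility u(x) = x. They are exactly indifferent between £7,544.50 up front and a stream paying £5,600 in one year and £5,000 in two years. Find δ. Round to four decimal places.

The stream is worth 5600δ + 5000δ² today, so 5600δ + 5000δ² = 7544.50.
Rearranged: 5000δ² + 5600δ − 7544.50 = 0.
By the quadratic formula (taking the positive root), δ = (−5600 + √182250000.00) / 10000 ≈ 0.7900.

δ ≈ 0.7900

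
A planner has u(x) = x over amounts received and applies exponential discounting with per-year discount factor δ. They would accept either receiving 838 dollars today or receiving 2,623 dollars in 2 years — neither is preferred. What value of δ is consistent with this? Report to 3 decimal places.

The payoff in 2 years is discounted by δ^2, so u(838) = δ^2·u(2623) and δ^2 = u(838)/u(2623).
With u(x) = x: δ^2 = 838/2623 = 0.31948.
So δ = 0.31948^(1/2) ≈ 0.565.

δ ≈ 0.565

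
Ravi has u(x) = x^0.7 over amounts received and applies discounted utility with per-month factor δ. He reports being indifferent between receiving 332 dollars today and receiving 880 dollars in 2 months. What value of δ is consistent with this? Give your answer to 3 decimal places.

Equating discounted utilities: u(332) = δ^2·u(880) ⇒ δ^2 = u(332)/u(880).
With u(x) = x^0.7: δ^2 = 332^0.7/880^0.7 = (332/880)^0.7 = 0.50543.
Hence δ = (0.50543)^(1/2) = 0.71093.

δ ≈ 0.711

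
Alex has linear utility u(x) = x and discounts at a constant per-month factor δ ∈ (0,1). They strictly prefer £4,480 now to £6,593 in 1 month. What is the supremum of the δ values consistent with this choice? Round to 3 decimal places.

Under u(x) = x this choice says 4480 > δ·6593.
Dividing through by 6593 gives δ < 0.67951.

δ < 0.680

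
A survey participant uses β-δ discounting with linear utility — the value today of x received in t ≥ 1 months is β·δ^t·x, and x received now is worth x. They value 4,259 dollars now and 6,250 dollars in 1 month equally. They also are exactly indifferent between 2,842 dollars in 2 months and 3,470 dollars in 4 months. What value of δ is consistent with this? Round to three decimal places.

The second indifference involves only future payoffs, so β cancels: β·δ^2·2842 = β·δ^4·3470, giving δ^2 = 2842/3470 = 0.81902, so δ = 0.90500.

δ ≈ 0.905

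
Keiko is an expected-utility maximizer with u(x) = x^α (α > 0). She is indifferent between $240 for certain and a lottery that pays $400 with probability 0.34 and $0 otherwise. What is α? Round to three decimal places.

EU(lottery) = 0.34·400^α + 0.66·0 = 0.34·400^α.
Indifference: 240^α = 0.34·400^α, so (240/400)^α = 0.34.
α = ln(0.34) / ln(240/400) = -1.078810/-0.510826 ≈ 2.112.

α ≈ 2.112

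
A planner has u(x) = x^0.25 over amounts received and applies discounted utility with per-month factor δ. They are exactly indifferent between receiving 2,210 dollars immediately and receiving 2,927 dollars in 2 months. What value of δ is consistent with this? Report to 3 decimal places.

δ ≈ 0.965

Indifference means u(2210) = δ^2 · u(2927), so δ^2 = u(2210)/u(2927).
With u(x) = x^0.25: δ^2 = 2210^0.25/2927^0.25 = (2210/2927)^0.25 = 0.93216.
So δ = 0.93216^(1/2) ≈ 0.965.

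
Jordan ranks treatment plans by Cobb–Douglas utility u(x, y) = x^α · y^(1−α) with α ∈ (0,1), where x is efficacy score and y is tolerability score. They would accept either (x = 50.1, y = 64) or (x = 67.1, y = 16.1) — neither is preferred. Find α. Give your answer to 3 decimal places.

Set the two utilities equal: 50.1^α·64^(1−α) = 67.1^α·16.1^(1−α).
(50.1/67.1)^α = (16.1/64)^(1−α); take logs: α·ln(50.1/67.1) = (1−α)·ln(16.1/64), i.e. α·-0.292163 = (1−α)·-1.380064.
With A = -0.292163 and B = -1.380064: α·A = (1−α)·B, so α = B/(A+B) = -1.380064/-1.672227 ≈ 0.825.

α ≈ 0.825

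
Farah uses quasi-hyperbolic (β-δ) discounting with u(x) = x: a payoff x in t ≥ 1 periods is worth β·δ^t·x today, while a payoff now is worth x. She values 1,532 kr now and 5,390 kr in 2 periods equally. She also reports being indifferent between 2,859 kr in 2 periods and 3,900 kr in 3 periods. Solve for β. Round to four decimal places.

The second indifference involves only future payoffs, so β cancels: β·δ^2·2859 = β·δ^3·3900, giving δ = 2859/3900 = 0.73308.
Now use the now-vs-future pair: 1532 = β·δ^2·5390 gives β = 1532/(0.53740·5390) ≈ 0.5289.

β ≈ 0.5289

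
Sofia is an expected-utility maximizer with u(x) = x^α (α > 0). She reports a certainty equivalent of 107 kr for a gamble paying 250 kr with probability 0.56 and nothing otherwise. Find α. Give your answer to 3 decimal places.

Since u(0) = 0, the lottery's EU is 0.56·250^α.
Indifference: 107^α = 0.56·250^α, so (107/250)^α = 0.56.
Take logs: α = ln 0.56 / ln(107/250) ≈ 0.68324.

α ≈ 0.683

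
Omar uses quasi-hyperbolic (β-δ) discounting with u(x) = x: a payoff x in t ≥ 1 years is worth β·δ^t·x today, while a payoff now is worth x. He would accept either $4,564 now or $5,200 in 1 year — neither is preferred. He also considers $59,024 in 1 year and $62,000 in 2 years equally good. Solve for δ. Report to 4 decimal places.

Both payoffs in the second observation are in the future, so β drops out: δ^1·59024 = δ^2·62000 ⇒ δ = 59024/62000 = 0.95200.

δ ≈ 0.9520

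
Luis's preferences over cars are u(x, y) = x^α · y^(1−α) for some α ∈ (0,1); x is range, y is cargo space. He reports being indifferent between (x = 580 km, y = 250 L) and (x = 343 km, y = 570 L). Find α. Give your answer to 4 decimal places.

α ≈ 0.6107

The Cobb–Douglas utilities coincide, so 580^α·250^(1−α) = 343^α·570^(1−α).
Taking logs: α·ln 580 + (1−α)·ln 250 = α·ln 343 + (1−α)·ln 570, i.e. α·0.5252977 = (1−α)·0.8241754.
With A = 0.5252977 and B = 0.8241754: α·A = (1−α)·B, so α = B/(A+B) = 0.8241754/1.3494731 ≈ 0.6107.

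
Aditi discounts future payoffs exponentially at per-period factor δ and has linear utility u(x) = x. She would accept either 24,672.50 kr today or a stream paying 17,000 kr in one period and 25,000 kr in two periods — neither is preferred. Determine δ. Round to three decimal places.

δ ≈ 0.710

Present value of the stream is 17000·δ + 25000·δ². Indifference gives 17000δ + 25000δ² = 24672.50.
That is, 25000δ² + 17000δ − 24672.50 = 0, a quadratic in δ.
δ = (−17000 + √(17000² + 4·25000·24672.50)) / (2·25000) = (−17000 + √2756250000.00) / 50000 ≈ 0.710.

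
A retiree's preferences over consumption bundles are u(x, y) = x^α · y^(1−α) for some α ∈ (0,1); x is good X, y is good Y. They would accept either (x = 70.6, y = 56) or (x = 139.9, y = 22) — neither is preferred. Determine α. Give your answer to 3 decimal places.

Indifference: 70.6^α · 56^(1−α) = 139.9^α · 22^(1−α).
Taking logs: α·ln 70.6 + (1−α)·ln 56 = α·ln 139.9 + (1−α)·ln 22, i.e. α·-0.683898 = (1−α)·-0.934309.
Thus α·(-1.618207) = -0.934309, so α = -0.934309/-1.618207 ≈ 0.577.

α ≈ 0.577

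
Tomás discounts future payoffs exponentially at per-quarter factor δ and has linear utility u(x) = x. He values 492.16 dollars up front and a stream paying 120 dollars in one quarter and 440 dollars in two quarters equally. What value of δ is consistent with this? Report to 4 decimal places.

Present value of the stream is 120·δ + 440·δ². Indifference gives 120δ + 440δ² = 492.16.
That is, 440δ² + 120δ − 492.16 = 0, a quadratic in δ.
The positive root is δ = [−120 + √(120² + 4·440·492.16)] / (2·440) = (−120 + 938.404)/880 ≈ 0.9300.

δ ≈ 0.9300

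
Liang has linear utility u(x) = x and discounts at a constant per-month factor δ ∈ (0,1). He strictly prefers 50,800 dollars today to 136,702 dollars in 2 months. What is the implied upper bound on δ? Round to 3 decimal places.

δ < 0.610

The preference means 50800 > δ^2·136702.
Hence δ^2 < 50800/136702 = 0.37161, and x ↦ x^(1/2) is increasing on (0,∞).
δ < (50800/136702)^(1/2) ≈ 0.610.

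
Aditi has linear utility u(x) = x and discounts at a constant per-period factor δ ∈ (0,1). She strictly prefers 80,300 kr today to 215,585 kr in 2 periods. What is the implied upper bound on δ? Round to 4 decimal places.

δ < 0.6103

Comparing present values: 80300 > δ^2·215585.
So δ^2 < 80300/215585 = 0.37247; taking the square root of both positive sides preserves the inequality.
δ < (80300/215585)^(1/2) ≈ 0.6103.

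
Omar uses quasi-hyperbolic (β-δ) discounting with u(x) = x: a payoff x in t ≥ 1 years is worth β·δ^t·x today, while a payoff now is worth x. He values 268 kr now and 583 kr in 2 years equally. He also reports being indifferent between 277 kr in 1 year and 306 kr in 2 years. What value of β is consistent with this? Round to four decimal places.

β ≈ 0.5610

Both payoffs in the second observation are in the future, so β drops out: δ^1·277 = δ^2·306 ⇒ δ = 277/306 = 0.90523.
The first indifference: 268 = β·δ^2·583, so β = 268/(δ^2·583) = 268/(0.81944·583) ≈ 0.5610.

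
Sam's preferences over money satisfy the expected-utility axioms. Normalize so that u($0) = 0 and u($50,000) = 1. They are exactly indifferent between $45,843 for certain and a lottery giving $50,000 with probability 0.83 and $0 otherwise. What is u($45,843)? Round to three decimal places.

0.830

u($45,843) equals the lottery's expected utility: 0.83·1 + 0.17·0 = 0.83.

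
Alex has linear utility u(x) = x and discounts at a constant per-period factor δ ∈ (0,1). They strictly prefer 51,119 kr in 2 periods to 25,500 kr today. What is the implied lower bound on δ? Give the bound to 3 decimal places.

Under u(x) = x this choice says 25500 < δ^2·51119.
So δ^2 > 25500/51119 = 0.49884; taking the square root of both positive sides preserves the inequality.
δ > 0.49884^(1/2) = 0.706.

δ > 0.706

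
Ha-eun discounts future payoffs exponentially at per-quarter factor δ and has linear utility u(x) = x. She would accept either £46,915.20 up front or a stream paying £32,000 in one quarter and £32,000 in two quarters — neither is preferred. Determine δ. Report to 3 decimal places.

Equating present values: 46915.20 = 32000δ + 32000δ².
Rearranged: 32000δ² + 32000δ − 46915.20 = 0.
By the quadratic formula (taking the positive root), δ = (−32000 + √7029145600.00) / 64000 ≈ 0.810.

δ ≈ 0.810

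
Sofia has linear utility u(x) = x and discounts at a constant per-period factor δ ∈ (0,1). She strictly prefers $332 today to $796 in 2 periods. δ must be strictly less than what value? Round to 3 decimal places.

Under u(x) = x this choice says 332 > δ^2·796.
So δ^2 < 332/796 = 0.41709; taking the square root of both positive sides preserves the inequality.
δ < 0.41709^(1/2) = 0.646.

δ < 0.646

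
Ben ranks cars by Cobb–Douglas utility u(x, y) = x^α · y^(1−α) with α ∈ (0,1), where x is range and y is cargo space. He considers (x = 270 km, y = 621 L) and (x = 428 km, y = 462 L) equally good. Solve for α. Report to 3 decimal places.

Indifference: 270^α · 621^(1−α) = 428^α · 462^(1−α).
(270/428)^α = (462/621)^(1−α); take logs: α·ln(270/428) = (1−α)·ln(462/621), i.e. α·-0.460701 = (1−α)·-0.295766.
With A = -0.460701 and B = -0.295766: α·A = (1−α)·B, so α = B/(A+B) = -0.295766/-0.756467 ≈ 0.391.

α ≈ 0.391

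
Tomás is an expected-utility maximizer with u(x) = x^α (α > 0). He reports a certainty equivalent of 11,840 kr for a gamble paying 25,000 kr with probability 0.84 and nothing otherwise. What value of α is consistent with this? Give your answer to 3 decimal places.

α ≈ 0.233

EU(lottery) = 0.84·25000^α + 0.16·0 = 0.84·25000^α.
Setting u(11840) equal to that: 11840^α = 0.84·25000^α ⇒ (11840/25000)^α = 0.84.
α = ln(0.84) / ln(11840/25000) = -0.174353/-0.747392 ≈ 0.233.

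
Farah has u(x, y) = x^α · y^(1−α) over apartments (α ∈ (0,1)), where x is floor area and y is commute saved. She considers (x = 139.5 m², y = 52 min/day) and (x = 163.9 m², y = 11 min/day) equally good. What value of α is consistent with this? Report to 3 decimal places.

α ≈ 0.906

Set the two utilities equal: 139.5^α·52^(1−α) = 163.9^α·11^(1−α).
Rearrange to (139.5/163.9)^α = (11/52)^(1−α) and take logs: α·-0.161192 = (1−α)·-1.553348.
Thus α·(-1.714540) = -1.553348, so α = -1.553348/-1.714540 ≈ 0.906.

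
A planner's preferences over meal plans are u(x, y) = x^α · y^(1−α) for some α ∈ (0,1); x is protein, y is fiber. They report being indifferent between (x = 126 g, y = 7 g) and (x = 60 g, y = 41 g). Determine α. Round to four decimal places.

α ≈ 0.7044

The Cobb–Douglas utilities coincide, so 126^α·7^(1−α) = 60^α·41^(1−α).
(126/60)^α = (41/7)^(1−α); take logs: α·ln(126/60) = (1−α)·ln(41/7), i.e. α·0.7419373 = (1−α)·1.7676619.
So α/(1−α) = (1.7676619)/(0.7419373) = 2.3824950, and α = 2.3824950/3.3824950 ≈ 0.7044.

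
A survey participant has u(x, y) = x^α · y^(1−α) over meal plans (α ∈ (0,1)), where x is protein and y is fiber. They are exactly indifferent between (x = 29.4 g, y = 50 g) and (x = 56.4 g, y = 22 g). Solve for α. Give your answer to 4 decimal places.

α ≈ 0.5576

Set the two utilities equal: 29.4^α·50^(1−α) = 56.4^α·22^(1−α).
(29.4/56.4)^α = (22/50)^(1−α); take logs: α·ln(29.4/56.4) = (1−α)·ln(22/50), i.e. α·-0.6514745 = (1−α)·-0.8209806.
So α/(1−α) = (-0.8209806)/(-0.6514745) = 1.2601884, and α = 1.2601884/2.2601884 ≈ 0.5576.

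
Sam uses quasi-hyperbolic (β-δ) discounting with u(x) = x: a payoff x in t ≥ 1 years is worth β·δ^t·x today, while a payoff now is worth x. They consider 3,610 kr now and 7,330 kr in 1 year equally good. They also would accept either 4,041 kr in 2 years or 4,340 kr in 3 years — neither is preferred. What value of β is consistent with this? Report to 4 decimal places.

The second indifference involves only future payoffs, so β cancels: β·δ^2·4041 = β·δ^3·4340, giving δ = 4041/4340 = 0.93111.
The first indifference: 3610 = β·δ·7330, so β = 3610/(δ·7330) = 3610/(0.93111·7330) ≈ 0.5289.

β ≈ 0.5289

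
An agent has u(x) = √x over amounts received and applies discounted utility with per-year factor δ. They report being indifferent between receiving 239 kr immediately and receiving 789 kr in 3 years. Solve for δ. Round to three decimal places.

Indifference means u(239) = δ^3 · u(789), so δ^3 = u(239)/u(789).
Since u(x) = √x, δ^3 = √(239/789) = 0.55038.
Taking the cube root: δ = 0.55038^(1/3) ≈ 0.820.

δ ≈ 0.820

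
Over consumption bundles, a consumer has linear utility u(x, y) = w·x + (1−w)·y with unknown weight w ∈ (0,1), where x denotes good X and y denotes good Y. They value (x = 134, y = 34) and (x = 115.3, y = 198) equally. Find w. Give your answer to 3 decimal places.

Equating utilities: w·134 + (1−w)·34 = w·115.3 + (1−w)·198.
Collecting terms: w·18.7 = (1−w)·164.
The marginal rate of substitution is 164/18.7, so w = 164/(18.7+164) = 0.898.

w = 0.898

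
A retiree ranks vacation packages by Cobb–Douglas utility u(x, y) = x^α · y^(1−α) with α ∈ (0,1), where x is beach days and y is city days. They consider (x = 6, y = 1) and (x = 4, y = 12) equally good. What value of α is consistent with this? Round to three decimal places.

α ≈ 0.860

The Cobb–Douglas utilities coincide, so 6^α·1^(1−α) = 4^α·12^(1−α).
(6/4)^α = (12/1)^(1−α); take logs: α·ln(6/4) = (1−α)·ln(12/1), i.e. α·0.405465 = (1−α)·2.484907.
With A = 0.405465 and B = 2.484907: α·A = (1−α)·B, so α = B/(A+B) = 2.484907/2.890372 ≈ 0.860.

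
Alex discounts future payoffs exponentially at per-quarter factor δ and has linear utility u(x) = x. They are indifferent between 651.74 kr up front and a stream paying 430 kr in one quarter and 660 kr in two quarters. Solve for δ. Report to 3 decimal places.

δ ≈ 0.720

Equating present values: 651.74 = 430δ + 660δ².
Rearranged: 660δ² + 430δ − 651.74 = 0.
The positive root is δ = [−430 + √(430² + 4·660·651.74)] / (2·660) = (−430 + 1380.396)/1320 ≈ 0.720.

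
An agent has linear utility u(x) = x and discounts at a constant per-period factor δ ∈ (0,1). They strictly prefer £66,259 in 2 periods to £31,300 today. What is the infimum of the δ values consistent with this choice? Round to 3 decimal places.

Under u(x) = x this choice says 31300 < δ^2·66259.
So δ^2 > 31300/66259 = 0.47239; taking the square root of both positive sides preserves the inequality.
δ > 0.47239^(1/2) = 0.687.

δ > 0.687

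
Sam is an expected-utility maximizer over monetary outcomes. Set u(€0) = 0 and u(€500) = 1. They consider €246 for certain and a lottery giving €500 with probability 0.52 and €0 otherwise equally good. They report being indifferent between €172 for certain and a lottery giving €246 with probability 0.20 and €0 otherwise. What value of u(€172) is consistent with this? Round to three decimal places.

From the first indifference, u(€246) = 0.52·u(€500) + 0.48·u(€0) = 0.52·1 + 0.48·0 = 0.52.
The second indifference gives u(€172) = 0.20·u(€246) + 0.80·u(€0) = 0.20·0.52 + 0.80·0.00 = 0.1040.

0.104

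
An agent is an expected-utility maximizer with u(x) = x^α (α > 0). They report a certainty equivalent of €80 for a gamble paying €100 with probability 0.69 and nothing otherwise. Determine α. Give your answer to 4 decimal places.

EU(lottery) = 0.69·100^α + 0.31·0 = 0.69·100^α.
Equating: 80^α = 0.69·100^α, i.e. 0.8000^α = 0.69.
Taking logs: α·ln(80/100) = ln(0.69), so α = -0.3710637 / -0.2231436 ≈ 1.6629.

α ≈ 1.6629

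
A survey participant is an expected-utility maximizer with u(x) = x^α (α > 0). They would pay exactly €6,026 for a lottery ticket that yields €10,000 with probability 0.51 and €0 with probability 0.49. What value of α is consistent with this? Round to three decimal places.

α ≈ 1.329

EU(lottery) = 0.51·10000^α + 0.49·0 = 0.51·10000^α.
Setting u(6026) equal to that: 6026^α = 0.51·10000^α ⇒ (6026/10000)^α = 0.51.
Taking logs: α·ln(6026/10000) = ln(0.51), so α = -0.673345 / -0.506502 ≈ 1.329.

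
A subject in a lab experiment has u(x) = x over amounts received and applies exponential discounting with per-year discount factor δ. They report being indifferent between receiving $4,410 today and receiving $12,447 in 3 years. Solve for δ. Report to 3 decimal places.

The payoff in 3 years is discounted by δ^3, so u(4410) = δ^3·u(12447) and δ^3 = u(4410)/u(12447).
With u(x) = x: δ^3 = 4410/12447 = 0.35430.
Hence δ = (0.35430)^(1/3) = 0.70761.

δ ≈ 0.708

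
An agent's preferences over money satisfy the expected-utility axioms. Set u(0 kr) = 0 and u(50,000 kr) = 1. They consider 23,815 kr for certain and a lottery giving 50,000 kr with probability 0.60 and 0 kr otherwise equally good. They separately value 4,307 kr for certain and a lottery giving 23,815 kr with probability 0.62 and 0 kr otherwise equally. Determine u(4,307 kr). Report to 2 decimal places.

0.37

First, u(23,815 kr) = 0.60·u(50,000 kr) + 0.40·u(0 kr) = 0.60.
Then u(4,307 kr) = 0.62·u(23,815 kr) + 0.38·u(0 kr) = 0.62·0.60 + 0.38·0.00 = 0.3720.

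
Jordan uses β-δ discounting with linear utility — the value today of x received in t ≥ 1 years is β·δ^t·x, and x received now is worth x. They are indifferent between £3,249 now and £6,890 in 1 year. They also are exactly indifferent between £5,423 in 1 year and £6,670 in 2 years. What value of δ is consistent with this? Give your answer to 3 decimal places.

δ ≈ 0.813

Both payoffs in the second observation are in the future, so β drops out: δ^1·5423 = δ^2·6670 ⇒ δ = 5423/6670 = 0.81304.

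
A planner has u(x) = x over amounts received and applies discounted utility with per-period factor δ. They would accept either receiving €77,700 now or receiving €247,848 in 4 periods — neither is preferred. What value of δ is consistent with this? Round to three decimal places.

δ ≈ 0.748

Indifference means u(77700) = δ^4 · u(247848), so δ^4 = u(77700)/u(247848).
With u(x) = x: δ^4 = 77700/247848 = 0.31350.
Taking the 4th root: δ = 0.31350^(1/4) ≈ 0.748.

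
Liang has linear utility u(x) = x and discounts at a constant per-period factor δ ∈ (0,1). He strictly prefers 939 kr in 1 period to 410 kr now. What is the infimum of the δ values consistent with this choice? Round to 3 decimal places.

δ > 0.437

The preference means 410 < δ·939.
So δ > 410/939 = 0.43663.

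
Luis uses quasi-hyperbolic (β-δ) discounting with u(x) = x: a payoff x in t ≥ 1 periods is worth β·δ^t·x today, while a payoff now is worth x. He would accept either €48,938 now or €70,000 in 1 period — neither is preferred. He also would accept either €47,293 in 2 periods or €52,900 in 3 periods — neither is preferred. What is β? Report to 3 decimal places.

From the later pair, β·δ^2·47293 = β·δ^3·52900; dividing through, δ = 47293/52900 = 0.89401.
The first indifference: 48938 = β·δ·70000, so β = 48938/(δ·70000) = 48938/(0.89401·70000) ≈ 0.782.

β ≈ 0.782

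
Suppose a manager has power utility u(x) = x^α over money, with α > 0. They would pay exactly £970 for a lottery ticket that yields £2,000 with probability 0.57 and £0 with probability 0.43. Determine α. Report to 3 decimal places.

α ≈ 0.777

Since u(0) = 0, the lottery's EU is 0.57·2000^α.
Setting u(970) equal to that: 970^α = 0.57·2000^α ⇒ (970/2000)^α = 0.57.
α = ln(0.57) / ln(970/2000) = -0.562119/-0.723606 ≈ 0.777.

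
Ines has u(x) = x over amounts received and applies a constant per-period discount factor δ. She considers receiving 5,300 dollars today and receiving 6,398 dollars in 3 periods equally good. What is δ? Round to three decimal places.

δ ≈ 0.939

The payoff in 3 periods is discounted by δ^3, so u(5300) = δ^3·u(6398) and δ^3 = u(5300)/u(6398).
With u(x) = x: δ^3 = 5300/6398 = 0.82838.
So δ = 0.82838^(1/3) ≈ 0.939.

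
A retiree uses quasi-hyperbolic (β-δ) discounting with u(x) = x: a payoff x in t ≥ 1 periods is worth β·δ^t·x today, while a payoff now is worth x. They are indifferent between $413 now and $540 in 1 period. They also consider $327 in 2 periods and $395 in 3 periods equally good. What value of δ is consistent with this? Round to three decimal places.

From the later pair, β·δ^2·327 = β·δ^3·395; dividing through, δ = 327/395 = 0.82785.

δ ≈ 0.828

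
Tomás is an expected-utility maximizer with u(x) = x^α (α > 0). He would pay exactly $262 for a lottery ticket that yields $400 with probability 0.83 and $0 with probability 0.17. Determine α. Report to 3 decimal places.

The lottery's expected utility is 0.83·u(400) + 0.17·u(0) = 0.83·400^α (since u(0) = 0 for α > 0).
Setting u(262) equal to that: 262^α = 0.83·400^α ⇒ (262/400)^α = 0.83.
Taking logs: α·ln(262/400) = ln(0.83), so α = -0.186330 / -0.423120 ≈ 0.440.

α ≈ 0.440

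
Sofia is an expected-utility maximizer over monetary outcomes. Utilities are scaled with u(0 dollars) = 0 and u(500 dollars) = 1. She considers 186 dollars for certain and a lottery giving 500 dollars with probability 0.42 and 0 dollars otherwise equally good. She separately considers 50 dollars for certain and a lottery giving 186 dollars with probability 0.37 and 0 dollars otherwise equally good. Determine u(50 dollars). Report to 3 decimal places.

The first gamble pins u(186 dollars): it must equal 0.42·1 + 0.58·0 = 0.42.
Then u(50 dollars) = 0.37·u(186 dollars) + 0.63·u(0 dollars) = 0.37·0.42 + 0.63·0.00 = 0.1554.

0.155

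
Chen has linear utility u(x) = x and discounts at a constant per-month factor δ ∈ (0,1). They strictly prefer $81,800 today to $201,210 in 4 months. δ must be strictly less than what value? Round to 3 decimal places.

δ < 0.799

Under u(x) = x this choice says 81800 > δ^4·201210.
Hence δ^4 < 81800/201210 = 0.40654, and x ↦ x^(1/4) is increasing on (0,∞).
δ < 0.40654^(1/4) = 0.799.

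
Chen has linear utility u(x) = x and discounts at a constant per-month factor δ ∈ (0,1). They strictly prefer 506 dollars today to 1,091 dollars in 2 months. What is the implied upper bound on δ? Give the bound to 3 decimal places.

δ < 0.681

The preference means 506 > δ^2·1091.
Dividing by 1091: δ^2 < 0.46379. Both sides are positive, so the square root keeps the direction.
δ < 0.46379^(1/2) = 0.681.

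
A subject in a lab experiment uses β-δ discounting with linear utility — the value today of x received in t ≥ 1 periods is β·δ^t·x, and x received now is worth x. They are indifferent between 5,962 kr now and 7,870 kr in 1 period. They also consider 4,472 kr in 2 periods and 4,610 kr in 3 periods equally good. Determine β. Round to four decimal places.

β ≈ 0.7809

The second indifference involves only future payoffs, so β cancels: β·δ^2·4472 = β·δ^3·4610, giving δ = 4472/4610 = 0.97007.
The first indifference: 5962 = β·δ·7870, so β = 5962/(δ·7870) = 5962/(0.97007·7870) ≈ 0.7809.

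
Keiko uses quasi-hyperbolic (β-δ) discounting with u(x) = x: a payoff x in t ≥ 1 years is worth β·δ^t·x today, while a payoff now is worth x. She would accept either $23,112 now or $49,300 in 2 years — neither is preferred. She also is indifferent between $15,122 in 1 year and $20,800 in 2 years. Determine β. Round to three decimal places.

The second indifference involves only future payoffs, so β cancels: β·δ^1·15122 = β·δ^2·20800, giving δ = 15122/20800 = 0.72702.
Now use the now-vs-future pair: 23112 = β·δ^2·49300 gives β = 23112/(0.52856·49300) ≈ 0.887.

β ≈ 0.887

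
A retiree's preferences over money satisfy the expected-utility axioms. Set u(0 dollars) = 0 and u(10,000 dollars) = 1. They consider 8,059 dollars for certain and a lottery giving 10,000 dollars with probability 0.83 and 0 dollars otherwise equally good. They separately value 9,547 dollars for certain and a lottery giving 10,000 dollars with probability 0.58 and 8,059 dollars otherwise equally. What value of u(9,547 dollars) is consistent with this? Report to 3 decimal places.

First, u(8,059 dollars) = 0.83·u(10,000 dollars) + 0.17·u(0 dollars) = 0.83.
Then u(9,547 dollars) = 0.58·u(10,000 dollars) + 0.42·u(8,059 dollars) = 0.58·1.00 + 0.42·0.83 = 0.9286.

0.929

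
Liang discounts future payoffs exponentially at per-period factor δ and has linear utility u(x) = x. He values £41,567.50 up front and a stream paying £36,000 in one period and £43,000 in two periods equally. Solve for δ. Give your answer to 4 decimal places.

δ ≈ 0.6500

Equating present values: 41567.50 = 36000δ + 43000δ².
Rearranged: 43000δ² + 36000δ − 41567.50 = 0.
δ = (−36000 + √(36000² + 4·43000·41567.50)) / (2·43000) = (−36000 + √8445610000.00) / 86000 ≈ 0.6500.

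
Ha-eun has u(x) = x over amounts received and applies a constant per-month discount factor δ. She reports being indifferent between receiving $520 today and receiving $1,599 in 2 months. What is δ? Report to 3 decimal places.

δ ≈ 0.570

Equating discounted utilities: u(520) = δ^2·u(1599) ⇒ δ^2 = u(520)/u(1599).
With u(x) = x: δ^2 = 520/1599 = 0.32520.
So δ = 0.32520^(1/2) ≈ 0.570.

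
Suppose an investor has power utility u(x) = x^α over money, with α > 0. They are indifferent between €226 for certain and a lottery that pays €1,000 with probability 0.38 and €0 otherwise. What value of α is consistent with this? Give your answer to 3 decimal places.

EU(lottery) = 0.38·1000^α + 0.62·0 = 0.38·1000^α.
Setting u(226) equal to that: 226^α = 0.38·1000^α ⇒ (226/1000)^α = 0.38.
α = ln(0.38) / ln(226/1000) = -0.967584/-1.487220 ≈ 0.651.

α ≈ 0.651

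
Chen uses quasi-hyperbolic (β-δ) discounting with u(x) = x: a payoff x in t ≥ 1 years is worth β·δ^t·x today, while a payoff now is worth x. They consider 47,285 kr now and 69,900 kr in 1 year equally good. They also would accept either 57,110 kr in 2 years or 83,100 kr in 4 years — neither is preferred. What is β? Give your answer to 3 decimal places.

β ≈ 0.816

From the later pair, β·δ^2·57110 = β·δ^4·83100; dividing through, δ^2 = 57110/83100 = 0.68724, so δ = 0.82900.
The first indifference: 47285 = β·δ·69900, so β = 47285/(δ·69900) = 47285/(0.82900·69900) ≈ 0.816.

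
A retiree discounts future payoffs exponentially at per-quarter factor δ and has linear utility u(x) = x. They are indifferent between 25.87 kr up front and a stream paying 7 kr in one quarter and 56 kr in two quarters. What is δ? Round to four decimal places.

Present value of the stream is 7·δ + 56·δ². Indifference gives 7δ + 56δ² = 25.87.
Rearranged: 56δ² + 7δ − 25.87 = 0.
By the quadratic formula (taking the positive root), δ = (−7 + √5843.88) / 112 ≈ 0.6200.

δ ≈ 0.6200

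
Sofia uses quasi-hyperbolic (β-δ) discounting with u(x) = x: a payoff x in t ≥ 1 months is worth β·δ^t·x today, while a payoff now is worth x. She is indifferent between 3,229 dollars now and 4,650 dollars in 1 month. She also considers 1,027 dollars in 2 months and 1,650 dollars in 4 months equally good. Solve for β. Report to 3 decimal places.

β ≈ 0.880

The second indifference involves only future payoffs, so β cancels: β·δ^2·1027 = β·δ^4·1650, giving δ^2 = 1027/1650 = 0.62242, so δ = 0.78894.
The first indifference: 3229 = β·δ·4650, so β = 3229/(δ·4650) = 3229/(0.78894·4650) ≈ 0.880.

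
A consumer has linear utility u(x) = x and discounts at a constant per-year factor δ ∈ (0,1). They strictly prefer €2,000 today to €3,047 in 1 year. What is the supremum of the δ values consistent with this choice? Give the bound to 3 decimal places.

The preference means 2000 > δ·3047.
So δ < 2000/3047 = 0.65638.

δ < 0.656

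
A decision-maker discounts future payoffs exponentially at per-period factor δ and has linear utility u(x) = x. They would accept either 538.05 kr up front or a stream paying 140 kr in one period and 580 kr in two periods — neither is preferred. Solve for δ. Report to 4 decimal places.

The stream is worth 140δ + 580δ² today, so 140δ + 580δ² = 538.05.
Rearranged: 580δ² + 140δ − 538.05 = 0.
By the quadratic formula (taking the positive root), δ = (−140 + √1267876.00) / 1160 ≈ 0.8500.

δ ≈ 0.8500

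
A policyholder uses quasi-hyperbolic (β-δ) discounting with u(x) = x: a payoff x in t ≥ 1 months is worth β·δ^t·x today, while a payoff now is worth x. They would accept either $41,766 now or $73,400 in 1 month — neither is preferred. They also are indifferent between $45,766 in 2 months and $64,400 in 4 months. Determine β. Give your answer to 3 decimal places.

Both payoffs in the second observation are in the future, so β drops out: δ^2·45766 = δ^4·64400 ⇒ δ^2 = 45766/64400 = 0.71065, so δ = 0.84300.
The first indifference: 41766 = β·δ·73400, so β = 41766/(δ·73400) = 41766/(0.84300·73400) ≈ 0.675.

β ≈ 0.675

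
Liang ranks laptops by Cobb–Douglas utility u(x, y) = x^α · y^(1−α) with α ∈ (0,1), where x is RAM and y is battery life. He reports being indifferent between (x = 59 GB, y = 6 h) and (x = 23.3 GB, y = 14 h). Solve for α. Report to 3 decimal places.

α ≈ 0.477

Set the two utilities equal: 59^α·6^(1−α) = 23.3^α·14^(1−α).
Taking logs: α·ln 59 + (1−α)·ln 6 = α·ln 23.3 + (1−α)·ln 14, i.e. α·0.929084 = (1−α)·0.847298.
So α/(1−α) = (0.847298)/(0.929084) = 0.911971, and α = 0.911971/1.911971 ≈ 0.477.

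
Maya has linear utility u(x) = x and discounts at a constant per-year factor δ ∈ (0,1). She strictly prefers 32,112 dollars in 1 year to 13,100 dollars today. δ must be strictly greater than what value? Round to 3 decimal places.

δ > 0.408

Under u(x) = x this choice says 13100 < δ·32112.
Dividing through by 32112 gives δ > 0.40795.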